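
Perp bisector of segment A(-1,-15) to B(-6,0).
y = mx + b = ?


Midpoint = (-3.5, -7.5)
Slope of AB = dy/dx = 15/(-5) = -3.0000
Perp slope = -dx/dy = 5/15 = 0.3333
b = My - (perp slope)*Mx = -7.5 + (-5*(-3.5))/15 = -7.5 + 1.1667 = -6.3333

y = 0.3333x - 6.3333


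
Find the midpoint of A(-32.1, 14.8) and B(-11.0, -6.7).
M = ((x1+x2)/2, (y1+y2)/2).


Mx = (-32.1 - 11.0)/2 = -43.1/2 = -21.5500
My = (14.8 - 6.7)/2 = 8.1/2 = 4.0500

(-21.5500, 4.0500)


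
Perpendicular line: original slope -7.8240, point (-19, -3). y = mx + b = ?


Perpendicular slope = -1/m1 = -1/(-7.8240) = 0.1278
b2 = y0 - m2*x0 = -3 - 19/(-7.8240) = -3 + 2.4284 = -0.5716

y = 0.1278x - 0.5716


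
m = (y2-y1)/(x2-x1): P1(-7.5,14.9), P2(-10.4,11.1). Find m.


dy = 11.1 - 14.9 = -3.8
dx = -10.4 + 7.5 = -2.9
m = -3.8/(-2.9) = 1.3103

m = 1.3103


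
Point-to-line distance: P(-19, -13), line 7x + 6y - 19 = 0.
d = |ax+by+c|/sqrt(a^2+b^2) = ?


|7*(-19) + 6*(-13) - 19| = |-230| = 230
sqrt(49 + 36) = sqrt(85) = 9.2195
d = 230/sqrt(85) = 24.9470

24.9470


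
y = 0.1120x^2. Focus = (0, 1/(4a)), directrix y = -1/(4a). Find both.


a = 0.1120
1/(4a) = 2.2321
Focus = (0, 2.2321)
Directrix: y = -2.2321

Focus = (0, 2.2321), Directrix: y = -2.2321


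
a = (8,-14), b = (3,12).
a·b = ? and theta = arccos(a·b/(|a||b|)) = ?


a·b = 8*3 - 14*12 = 24 - 168 = -144
|a| = sqrt(64+196) = 16.1245
|b| = sqrt(9+144) = 12.3693
cos(theta) = -144/(sqrt(260)*sqrt(153)) = -144/sqrt(39780) = -0.721988
theta = arccos(-144/sqrt(39780)) = 136.2189 degrees

a·b = -144, theta = 136.2189 deg


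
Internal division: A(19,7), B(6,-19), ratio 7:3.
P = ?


Px = (7*6 + 3*19)/10 = 99/10 = 9.9000
Py = (7*(-19) + 3*7)/10 = -112/10 = -11.2000

P = (9.9000, -11.2000)


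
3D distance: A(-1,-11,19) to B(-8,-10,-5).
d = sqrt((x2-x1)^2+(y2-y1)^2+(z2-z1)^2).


dx=-7, dy=1, dz=-24
d = sqrt(49+1+576) = sqrt(626) = 25.0200

25.0200


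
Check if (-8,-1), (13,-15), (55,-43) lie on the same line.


-8*(-15+ 43) + 13*(-43+ 1) + 55*(-1+ 15)
= -224 - 546 + 770 = 0

Yes, collinear (determinant = 0)


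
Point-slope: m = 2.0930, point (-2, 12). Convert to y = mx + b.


y - 12 = 2.0930(x + 2)
y = 2.0930x + 12 - 2.0930*(-2)
y = 2.0930x + 16.1860

y = 2.0930x + 16.1860


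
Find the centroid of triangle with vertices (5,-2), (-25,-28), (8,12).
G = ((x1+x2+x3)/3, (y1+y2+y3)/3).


Gx = (5- 25+8)/3 = -12/3 = -4.0000
Gy = (-2- 28+12)/3 = -18/3 = -6.0000

G = (-4.0000, -6.0000)


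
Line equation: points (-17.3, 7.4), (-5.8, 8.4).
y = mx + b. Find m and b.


m = (1.0)/(11.5) = 0.0870
b = y1 - m*x1 = 7.4 - (1.0*(-17.3))/(11.5) = 7.4 + 1.5043 = 8.9043

y = 0.0870x + 8.9043


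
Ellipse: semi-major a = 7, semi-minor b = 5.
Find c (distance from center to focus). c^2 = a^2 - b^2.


c^2 = 7^2 - 5^2 = 49 - 25 = 24
c = sqrt(24) = 4.8990

c = 4.8990


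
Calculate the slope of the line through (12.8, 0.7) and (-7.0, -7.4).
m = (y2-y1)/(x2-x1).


dy = -7.4 - 0.7 = -8.1
dx = -7.0 - 12.8 = -19.8
m = -8.1/(-19.8) = 0.4091

m = 0.4091


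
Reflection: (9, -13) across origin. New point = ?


Reflection rule for origin: (-x, -y)
(9, -13) -> (-9, 13)

(-9, 13)


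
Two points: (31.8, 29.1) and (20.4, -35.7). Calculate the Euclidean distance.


dx = 20.4 - 31.8 = -11.4
dy = -35.7 - 29.1 = -64.8
d = sqrt(129.96 + 4199.04) = sqrt(4329) = 65.7951

65.7951


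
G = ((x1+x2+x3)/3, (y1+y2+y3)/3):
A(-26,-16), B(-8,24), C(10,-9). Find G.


Gx = (-26- 8+10)/3 = -24/3 = -8.0000
Gy = (-16+24- 9)/3 = -1/3 = -0.3333

G = (-8.0000, -0.3333)


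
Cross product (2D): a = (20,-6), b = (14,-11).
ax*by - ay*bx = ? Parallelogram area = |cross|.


cross = 20*(-11) + 6*14 = -220 + 84 = -136
Parallelogram area = |-136| = 136

cross = -136, parallelogram area = 136


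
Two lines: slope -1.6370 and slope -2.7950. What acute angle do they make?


m1-m2 = 1.158
1+m1*m2 = 5.575415
tan(theta) = |1.158/5.575415| = 0.207698
theta = arctan(|1.158/5.575415|) = 11.7334 degrees (acute angle)

11.7334 degrees


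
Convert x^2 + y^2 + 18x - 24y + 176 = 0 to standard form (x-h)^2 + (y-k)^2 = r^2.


h = -D/2 = -18/2 = -9
k = -E/2 = 24/2 = 12
r^2 = h^2 + k^2 - F = 81 + 144 - 176 = 49
r = 7

Center (-9, 12), radius = 7


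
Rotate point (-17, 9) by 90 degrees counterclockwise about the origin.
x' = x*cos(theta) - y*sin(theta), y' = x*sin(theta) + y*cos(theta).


cos(90) = 0, sin(90) = 1
x' = -17*0 - 9*1 = -9
y' = -17*1 + 9*0 = -17

(-9, -17)


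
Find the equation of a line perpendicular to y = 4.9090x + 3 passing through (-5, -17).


Perpendicular slope = -1/m1 = -1/4.9090 = -0.2037
b2 = y0 - m2*x0 = -17 - 5/4.9090 = -17 - 1.0185 = -18.0185

y = -0.2037x - 18.0185


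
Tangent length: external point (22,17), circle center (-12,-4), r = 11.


d = sqrt((22+ 12)^2 + (17+ 4)^2) = sqrt(1156+441) = 39.9625
L = sqrt(1597.0000 - 121) = sqrt(1476.0000) = 38.4187

38.4187


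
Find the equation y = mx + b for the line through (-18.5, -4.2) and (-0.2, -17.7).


m = (-13.5)/(18.3) = -0.7377
b = y1 - m*x1 = -4.2 - (-13.5*(-18.5))/(18.3) = -4.2 - 13.6475 = -17.8475

y = -0.7377x - 17.8475


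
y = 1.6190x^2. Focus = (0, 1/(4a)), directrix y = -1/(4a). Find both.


a = 1.6190
1/(4a) = 0.1544
Focus = (0, 0.1544)
Directrix: y = -0.1544

Focus = (0, 0.1544), Directrix: y = -0.1544


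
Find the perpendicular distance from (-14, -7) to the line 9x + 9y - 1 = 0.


|9*(-14) + 9*(-7) - 1| = |-190| = 190
sqrt(81 + 81) = sqrt(162) = 12.7279
d = 190/sqrt(162) = 14.9278

14.9278


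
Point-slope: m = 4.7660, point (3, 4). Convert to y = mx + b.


y - 4 = 4.7660(x - 3)
y = 4.7660x + 4 - 4.7660*3
y = 4.7660x - 10.2980

y = 4.7660x - 10.2980


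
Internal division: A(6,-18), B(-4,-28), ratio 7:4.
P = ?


Px = (7*(-4) + 4*6)/11 = -4/11 = -0.3636
Py = (7*(-28) + 4*(-18))/11 = -268/11 = -24.3636

P = (-0.3636, -24.3636)


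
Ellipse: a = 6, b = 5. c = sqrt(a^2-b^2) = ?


c^2 = 6^2 - 5^2 = 36 - 25 = 11
c = sqrt(11) = 3.3166

c = 3.3166


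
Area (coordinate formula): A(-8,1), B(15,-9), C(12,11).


-8*(-9-11) = 160
15*(11-1) = 150
12*(1+ 9) = 120
sum = 430
Area = |430|/2 = 215.0000

215.0000 sq units


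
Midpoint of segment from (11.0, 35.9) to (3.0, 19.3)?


Mx = (11.0 + 3.0)/2 = 14.0/2 = 7.0000
My = (35.9 + 19.3)/2 = 55.2/2 = 27.6000

(7.0000, 27.6000)


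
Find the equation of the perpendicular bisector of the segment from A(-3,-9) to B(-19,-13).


Midpoint = (-11, -11)
Slope of AB = dy/dx = -4/(-16) = 0.2500
Perp slope = -dx/dy = -16/4 = -4.0000
b = My - (perp slope)*Mx = -11 + (-16*(-11))/(-4) = -11 - 44.0000 = -55.0000

y = -4.0000x - 55.0000


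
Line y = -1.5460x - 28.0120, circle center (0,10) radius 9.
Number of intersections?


Substitute y = -1.5460x - 28.0120: (x-0)^2 + (-1.5460x- 28.0120-10)^2 = 81
Expand to Ax^2 + Bx + C = 0, where b-k = -38.012
A = 1+m^2 = 3.390116
B = 2(m(b-k) - h) = 2(-1.5460*(-38.012) - 0) = 117.533104
C = h^2 + (b-k)^2 - r^2 = 0 + 1444.912144 - 81 = 1363.912144
disc = B^2-4AC = 13814.0305 - 18495.2815 = -4681.2510
disc < 0

0 intersection points


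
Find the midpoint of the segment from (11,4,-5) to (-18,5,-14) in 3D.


Mx = (11- 18)/2 = -3.5000
My = (4+5)/2 = 4.5000
Mz = (-5- 14)/2 = -9.5000

M = (-3.5000, 4.5000, -9.5000)


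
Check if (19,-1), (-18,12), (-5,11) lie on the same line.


19*(12-11) - 18*(11+ 1) - 5*(-1-12)
= 19 - 216 + 65 = -132

No, not collinear (determinant = -132)


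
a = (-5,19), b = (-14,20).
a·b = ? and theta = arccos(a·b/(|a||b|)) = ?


a·b = -5*(-14) + 19*20 = 70 + 380 = 450
|a| = sqrt(25+361) = 19.6469
|b| = sqrt(196+400) = 24.4131
cos(theta) = 450/(sqrt(386)*sqrt(596)) = 450/sqrt(230056) = 0.938201
theta = arccos(450/sqrt(230056)) = 20.2485 degrees

a·b = 450, theta = 20.2485 deg


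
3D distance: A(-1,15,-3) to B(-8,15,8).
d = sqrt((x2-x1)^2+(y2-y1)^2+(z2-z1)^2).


dx=-7, dy=0, dz=11
d = sqrt(49+0+121) = sqrt(170) = 13.0384

13.0384


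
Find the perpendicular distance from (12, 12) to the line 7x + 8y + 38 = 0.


|7*12 + 8*12 + 38| = |218| = 218
sqrt(49 + 64) = sqrt(113) = 10.6301
d = 218/sqrt(113) = 20.5077

20.5077


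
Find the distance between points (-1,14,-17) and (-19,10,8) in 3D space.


dx=-18, dy=-4, dz=25
d = sqrt(324+16+625) = sqrt(965) = 31.0644

31.0644


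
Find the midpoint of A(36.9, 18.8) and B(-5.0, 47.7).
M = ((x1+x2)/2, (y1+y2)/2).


Mx = (36.9 - 5.0)/2 = 31.9/2 = 15.9500
My = (18.8 + 47.7)/2 = 66.5/2 = 33.2500

(15.9500, 33.2500)


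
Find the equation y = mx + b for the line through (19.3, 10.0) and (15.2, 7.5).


m = (-2.5)/(-4.1) = 0.6098
b = y1 - m*x1 = 10.0 - (-2.5*19.3)/(-4.1) = 10.0 - 11.7683 = -1.7683

y = 0.6098x - 1.7683


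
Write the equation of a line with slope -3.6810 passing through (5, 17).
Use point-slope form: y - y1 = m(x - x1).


y - 17 = -3.6810(x - 5)
y = -3.6810x + 17 + 3.6810*5
y = -3.6810x + 35.4050

y = -3.6810x + 35.4050


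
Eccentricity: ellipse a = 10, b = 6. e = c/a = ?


c = sqrt(100-36) = sqrt(64) = 8.0000
e = c/a = 8/10 = 0.8000

e = 0.8000


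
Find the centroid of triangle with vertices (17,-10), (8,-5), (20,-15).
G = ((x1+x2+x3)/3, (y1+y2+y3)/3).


Gx = (17+8+20)/3 = 45/3 = 15.0000
Gy = (-10- 5- 15)/3 = -30/3 = -10.0000

G = (15.0000, -10.0000)


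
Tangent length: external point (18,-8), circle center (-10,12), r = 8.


d = sqrt((18+ 10)^2 + (-8-12)^2) = sqrt(784+400) = 34.4093
L = sqrt(1184.0000 - 64) = sqrt(1120.0000) = 33.4664

33.4664


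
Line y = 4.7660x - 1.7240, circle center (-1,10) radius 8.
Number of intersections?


Substitute y = 4.7660x - 1.7240: (x+ 1)^2 + (4.7660x- 1.7240-10)^2 = 64
Expand to Ax^2 + Bx + C = 0, where b-k = -11.724
A = 1+m^2 = 23.714756
B = 2(m(b-k) - h) = 2(4.7660*(-11.724) + 1) = -109.753168
C = h^2 + (b-k)^2 - r^2 = 1 + 137.452176 - 64 = 74.452176
disc = B^2-4AC = 12045.7579 - 7062.4608 = 4983.2971
disc > 0

2 intersection points


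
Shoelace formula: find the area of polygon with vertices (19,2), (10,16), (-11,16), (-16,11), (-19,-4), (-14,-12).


sum(xi*y_{i+1}) = 19*16 + 10*16 - 11*11 - 16*(-4) - 19*(-12) - 14*2 = 607
sum(yi*x_{i+1}) = 2*10 + 16*(-11) + 16*(-16) + 11*(-19) - 4*(-14) - 12*19 = -793
Area = |607 + 793|/2 = 1400/2 = 700.0000

700.0000 sq units


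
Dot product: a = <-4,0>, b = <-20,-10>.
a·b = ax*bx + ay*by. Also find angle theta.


a·b = -4*(-20) + 0*(-10) = 80 + 0 = 80
|a| = sqrt(16+0) = 4.0000
|b| = sqrt(400+100) = 22.3607
cos(theta) = 80/(sqrt(16)*sqrt(500)) = 80/sqrt(8000) = 0.894427
theta = arccos(80/sqrt(8000)) = 26.5651 degrees

a·b = 80, theta = 26.5651 deg


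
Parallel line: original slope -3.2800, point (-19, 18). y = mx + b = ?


Parallel lines have equal slopes.
m2 = -3.2800
b2 = 18 + 3.2800*(-19) = -44.3200

y = -3.2800x - 44.3200


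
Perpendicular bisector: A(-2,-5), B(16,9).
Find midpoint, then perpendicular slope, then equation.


Midpoint = (7, 2)
Slope of AB = dy/dx = 14/18 = 0.7778
Perp slope = -dx/dy = -18/14 = -1.2857
b = My - (perp slope)*Mx = 2 + (18*7)/14 = 2 + 9.0000 = 11.0000

y = -1.2857x + 11.0000


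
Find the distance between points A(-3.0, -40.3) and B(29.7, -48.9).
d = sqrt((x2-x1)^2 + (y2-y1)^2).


dx = 29.7 + 3.0 = 32.7
dy = -48.9 + 40.3 = -8.6
d = sqrt(1069.29 + 73.96) = sqrt(1143.25) = 33.8120

33.8120


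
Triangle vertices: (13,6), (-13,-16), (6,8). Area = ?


13*(-16-8) = -312
-13*(8-6) = -26
6*(6+ 16) = 132
sum = -206
Area = |-206|/2 = 103.0000

103.0000 sq units


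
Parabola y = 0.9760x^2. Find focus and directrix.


a = 0.9760
1/(4a) = 0.2561
Focus = (0, 0.2561)
Directrix: y = -0.2561

Focus = (0, 0.2561), Directrix: y = -0.2561


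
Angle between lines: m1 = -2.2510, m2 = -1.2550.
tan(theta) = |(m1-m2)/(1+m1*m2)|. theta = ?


m1-m2 = -0.996
1+m1*m2 = 3.825005
tan(theta) = |-0.996/3.825005| = 0.260392
theta = arctan(|-0.996/3.825005|) = 14.5952 degrees (acute angle)

14.5952 degrees


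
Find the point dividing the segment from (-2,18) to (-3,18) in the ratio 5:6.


Px = (5*(-3) + 6*(-2))/11 = -27/11 = -2.4545
Py = (5*18 + 6*18)/11 = 198/11 = 18.0000

P = (-2.4545, 18.0000)


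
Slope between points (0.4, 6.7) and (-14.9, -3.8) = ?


dy = -3.8 - 6.7 = -10.5
dx = -14.9 - 0.4 = -15.3
m = -10.5/(-15.3) = 0.6863

m = 0.6863


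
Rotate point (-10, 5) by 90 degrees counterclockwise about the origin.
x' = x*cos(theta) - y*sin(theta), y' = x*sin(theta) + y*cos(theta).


cos(90) = 0, sin(90) = 1
x' = -10*0 - 5*1 = -5
y' = -10*1 + 5*0 = -10

(-5, -10)


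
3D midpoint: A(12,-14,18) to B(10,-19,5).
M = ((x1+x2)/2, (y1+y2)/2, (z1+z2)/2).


Mx = (12+10)/2 = 11.0000
My = (-14- 19)/2 = -16.5000
Mz = (18+5)/2 = 11.5000

M = (11.0000, -16.5000, 11.5000)


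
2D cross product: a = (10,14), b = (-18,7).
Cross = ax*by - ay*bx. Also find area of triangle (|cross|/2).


cross = 10*7 - 14*(-18) = 70 + 252 = 322
Triangle area = |322|/2 = 322/2 = 161.0000

cross = 322, triangle area = 161.0000


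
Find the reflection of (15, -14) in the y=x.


Reflection rule for y=x: (y, x)
(15, -14) -> (-14, 15)

(-14, 15)


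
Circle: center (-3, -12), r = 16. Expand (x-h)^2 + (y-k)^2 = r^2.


(x+ 3)^2 + (y+ 12)^2 = 16^2
D = -2h = 6, E = -2k = 24
F = h^2+k^2-r^2 = 9+144-256 = -103

x^2 + y^2 + 6x + 24y - 103 = 0


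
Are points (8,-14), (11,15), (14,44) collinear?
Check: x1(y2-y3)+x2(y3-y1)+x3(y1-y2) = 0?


8*(15-44) + 11*(44+ 14) + 14*(-14-15)
= -232 + 638 - 406 = 0

Yes, collinear (determinant = 0)


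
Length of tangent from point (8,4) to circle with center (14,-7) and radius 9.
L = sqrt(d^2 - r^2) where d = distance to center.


d = sqrt((8-14)^2 + (4+ 7)^2) = sqrt(36+121) = 12.5300
L = sqrt(157.0000 - 81) = sqrt(76.0000) = 8.7178

8.7178


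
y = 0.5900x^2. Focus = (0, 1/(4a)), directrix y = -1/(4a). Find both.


a = 0.5900
1/(4a) = 0.4237
Focus = (0, 0.4237)
Directrix: y = -0.4237

Focus = (0, 0.4237), Directrix: y = -0.4237


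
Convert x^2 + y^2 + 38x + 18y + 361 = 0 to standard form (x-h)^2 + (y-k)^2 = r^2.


h = -D/2 = -38/2 = -19
k = -E/2 = -18/2 = -9
r^2 = h^2 + k^2 - F = 361 + 81 - 361 = 81
r = 9

Center (-19, -9), radius = 9


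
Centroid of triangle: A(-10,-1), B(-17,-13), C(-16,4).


Gx = (-10- 17- 16)/3 = -43/3 = -14.3333
Gy = (-1- 13+4)/3 = -10/3 = -3.3333

G = (-14.3333, -3.3333)


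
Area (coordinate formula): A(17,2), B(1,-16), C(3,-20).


17*(-16+ 20) = 68
1*(-20-2) = -22
3*(2+ 16) = 54
sum = 100
Area = |100|/2 = 50.0000

50.0000 sq units


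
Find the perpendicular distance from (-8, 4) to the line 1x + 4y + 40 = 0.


|1*(-8) + 4*4 + 40| = |48| = 48
sqrt(1 + 16) = sqrt(17) = 4.1231
d = 48/sqrt(17) = 11.6417

11.6417


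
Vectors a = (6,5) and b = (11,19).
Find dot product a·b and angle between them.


a·b = 6*11 + 5*19 = 66 + 95 = 161
|a| = sqrt(36+25) = 7.8102
|b| = sqrt(121+361) = 21.9545
cos(theta) = 161/(sqrt(61)*sqrt(482)) = 161/sqrt(29402) = 0.938939
theta = arccos(161/sqrt(29402)) = 20.1258 degrees

a·b = 161, theta = 20.1258 deg


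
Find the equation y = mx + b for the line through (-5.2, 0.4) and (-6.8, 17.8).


m = (17.4)/(-1.6) = -10.8750
b = y1 - m*x1 = 0.4 - (17.4*(-5.2))/(-1.6) = 0.4 - 56.5500 = -56.1500

y = -10.8750x - 56.1500


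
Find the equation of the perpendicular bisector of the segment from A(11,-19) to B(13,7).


Midpoint = (12, -6)
Slope of AB = dy/dx = 26/2 = 13.0000
Perp slope = -dx/dy = -2/26 = -0.0769
b = My - (perp slope)*Mx = -6 + (2*12)/26 = -6 + 0.9231 = -5.0769

y = -0.0769x - 5.0769


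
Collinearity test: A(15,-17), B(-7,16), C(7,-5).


15*(16+ 5) - 7*(-5+ 17) + 7*(-17-16)
= 315 - 84 - 231 = 0

Yes, collinear (determinant = 0)


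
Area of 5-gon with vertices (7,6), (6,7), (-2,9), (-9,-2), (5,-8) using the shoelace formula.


sum(xi*y_{i+1}) = 7*7 + 6*9 - 2*(-2) - 9*(-8) + 5*6 = 209
sum(yi*x_{i+1}) = 6*6 + 7*(-2) + 9*(-9) - 2*5 - 8*7 = -125
Area = |209 + 125|/2 = 334/2 = 167.0000

167.0000 sq units


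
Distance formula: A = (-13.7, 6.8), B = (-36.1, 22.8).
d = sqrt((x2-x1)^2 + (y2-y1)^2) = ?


dx = -36.1 + 13.7 = -22.4
dy = 22.8 - 6.8 = 16.0
d = sqrt(501.76 + 256.0) = sqrt(757.76) = 27.5274

27.5274


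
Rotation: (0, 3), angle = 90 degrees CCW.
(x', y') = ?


cos(90) = 0, sin(90) = 1
x' = 0*0 - 3*1 = -3
y' = 0*1 + 3*0 = 0

(-3, 0)


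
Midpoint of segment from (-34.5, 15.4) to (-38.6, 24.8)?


Mx = (-34.5 - 38.6)/2 = -73.1/2 = -36.5500
My = (15.4 + 24.8)/2 = 40.2/2 = 20.1000

(-36.5500, 20.1000)


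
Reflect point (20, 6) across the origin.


Reflection rule for origin: (-x, -y)
(20, 6) -> (-20, -6)

(-20, -6)


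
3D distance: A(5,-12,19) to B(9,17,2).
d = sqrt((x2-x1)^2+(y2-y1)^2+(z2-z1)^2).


dx=4, dy=29, dz=-17
d = sqrt(16+841+289) = sqrt(1146) = 33.8526

33.8526


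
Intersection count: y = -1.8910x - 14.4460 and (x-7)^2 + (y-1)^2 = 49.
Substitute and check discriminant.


Substitute y = -1.8910x - 14.4460: (x-7)^2 + (-1.8910x- 14.4460-1)^2 = 49
Expand to Ax^2 + Bx + C = 0, where b-k = -15.446
A = 1+m^2 = 4.575881
B = 2(m(b-k) - h) = 2(-1.8910*(-15.446) - 7) = 44.416772
C = h^2 + (b-k)^2 - r^2 = 49 + 238.578916 - 49 = 238.578916
disc = B^2-4AC = 1972.8496 - 4366.8349 = -2393.9853
disc < 0

0 intersection points


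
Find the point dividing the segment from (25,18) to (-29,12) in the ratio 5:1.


Px = (5*(-29) + 1*25)/6 = -120/6 = -20.0000
Py = (5*12 + 1*18)/6 = 78/6 = 13.0000

P = (-20.0000, 13.0000)


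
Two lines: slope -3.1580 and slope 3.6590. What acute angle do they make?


m1-m2 = -6.817
1+m1*m2 = -10.555122
tan(theta) = |-6.817/(-10.555122)| = 0.645848
theta = arctan(|-6.817/(-10.555122)|) = 32.8563 degrees (acute angle)

32.8563 degrees


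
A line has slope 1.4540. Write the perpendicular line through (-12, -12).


Perpendicular slope = -1/m1 = -1/1.4540 = -0.6878
b2 = y0 - m2*x0 = -12 - 12/1.4540 = -12 - 8.2531 = -20.2531

y = -0.6878x - 20.2531


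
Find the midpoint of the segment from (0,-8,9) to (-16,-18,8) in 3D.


Mx = (0- 16)/2 = -8.0000
My = (-8- 18)/2 = -13.0000
Mz = (9+8)/2 = 8.5000

M = (-8.0000, -13.0000, 8.5000)


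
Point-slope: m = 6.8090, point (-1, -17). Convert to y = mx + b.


y + 17 = 6.8090(x + 1)
y = 6.8090x - 17 - 6.8090*(-1)
y = 6.8090x - 10.1910

y = 6.8090x - 10.1910


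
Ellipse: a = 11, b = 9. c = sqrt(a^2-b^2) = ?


c^2 = 11^2 - 9^2 = 121 - 81 = 40
c = sqrt(40) = 6.3246

c = 6.3246


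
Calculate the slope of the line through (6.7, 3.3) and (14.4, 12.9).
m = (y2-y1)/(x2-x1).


dy = 12.9 - 3.3 = 9.6
dx = 14.4 - 6.7 = 7.7
m = 9.6/7.7 = 1.2468

m = 1.2468


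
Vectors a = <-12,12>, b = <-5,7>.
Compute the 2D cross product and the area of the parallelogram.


cross = -12*7 - 12*(-5) = -84 + 60 = -24
Parallelogram area = |-24| = 24

cross = -24, parallelogram area = 24


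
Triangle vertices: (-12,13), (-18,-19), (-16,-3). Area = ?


-12*(-19+ 3) = 192
-18*(-3-13) = 288
-16*(13+ 19) = -512
sum = -32
Area = |-32|/2 = 16.0000

16.0000 sq units


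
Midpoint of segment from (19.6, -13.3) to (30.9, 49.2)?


Mx = (19.6 + 30.9)/2 = 50.5/2 = 25.2500
My = (-13.3 + 49.2)/2 = 35.9/2 = 17.9500

(25.2500, 17.9500)


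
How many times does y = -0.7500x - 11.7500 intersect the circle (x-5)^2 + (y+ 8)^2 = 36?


Substitute y = -0.7500x - 11.7500: (x-5)^2 + (-0.7500x- 11.7500+ 8)^2 = 36
Expand to Ax^2 + Bx + C = 0, where b-k = -3.75
A = 1+m^2 = 1.5625
B = 2(m(b-k) - h) = 2(-0.7500*(-3.75) - 5) = -4.375
C = h^2 + (b-k)^2 - r^2 = 25 + 14.0625 - 36 = 3.0625
disc = B^2-4AC = 19.1406 - 19.1406 = 0
disc = 0

1 intersection point (tangent)


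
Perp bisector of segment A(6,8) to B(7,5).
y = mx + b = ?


Midpoint = (6.5, 6.5)
Slope of AB = dy/dx = -3/1 = -3.0000
Perp slope = -dx/dy = 1/3 = 0.3333
b = My - (perp slope)*Mx = 6.5 + (1*6.5)/(-3) = 6.5 - 2.1667 = 4.3333

y = 0.3333x + 4.3333


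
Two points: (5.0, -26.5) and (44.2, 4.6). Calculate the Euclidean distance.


dx = 44.2 - 5.0 = 39.2
dy = 4.6 + 26.5 = 31.1
d = sqrt(1536.64 + 967.21) = sqrt(2503.85) = 50.0385

50.0385


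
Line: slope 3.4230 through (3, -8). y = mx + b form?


y + 8 = 3.4230(x - 3)
y = 3.4230x - 8 - 3.4230*3
y = 3.4230x - 18.2690

y = 3.4230x - 18.2690


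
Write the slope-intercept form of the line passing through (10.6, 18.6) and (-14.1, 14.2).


m = (-4.4)/(-24.7) = 0.1781
b = y1 - m*x1 = 18.6 - (-4.4*10.6)/(-24.7) = 18.6 - 1.8883 = 16.7117

y = 0.1781x + 16.7117


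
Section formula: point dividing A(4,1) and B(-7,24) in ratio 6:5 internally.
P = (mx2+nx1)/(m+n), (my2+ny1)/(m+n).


Px = (6*(-7) + 5*4)/11 = -22/11 = -2.0000
Py = (6*24 + 5*1)/11 = 149/11 = 13.5455

P = (-2.0000, 13.5455)


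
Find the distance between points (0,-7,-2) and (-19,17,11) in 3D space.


dx=-19, dy=24, dz=13
d = sqrt(361+576+169) = sqrt(1106) = 33.2566

33.2566


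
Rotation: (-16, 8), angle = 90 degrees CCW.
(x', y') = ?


cos(90) = 0, sin(90) = 1
x' = -16*0 - 8*1 = -8
y' = -16*1 + 8*0 = -16

(-8, -16)


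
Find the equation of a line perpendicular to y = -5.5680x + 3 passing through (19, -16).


Perpendicular slope = -1/m1 = -1/(-5.5680) = 0.1796
b2 = y0 - m2*x0 = -16 + 19/(-5.5680) = -16 - 3.4124 = -19.4124

y = 0.1796x - 19.4124


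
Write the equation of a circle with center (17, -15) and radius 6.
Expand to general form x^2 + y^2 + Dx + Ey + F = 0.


(x-17)^2 + (y+ 15)^2 = 6^2
D = -2h = -34, E = -2k = 30
F = h^2+k^2-r^2 = 289+225-36 = 478

x^2 + y^2 - 34x + 30y + 478 = 0


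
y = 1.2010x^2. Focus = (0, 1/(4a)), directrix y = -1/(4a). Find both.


a = 1.2010
1/(4a) = 0.2082
Focus = (0, 0.2082)
Directrix: y = -0.2082

Focus = (0, 0.2082), Directrix: y = -0.2082


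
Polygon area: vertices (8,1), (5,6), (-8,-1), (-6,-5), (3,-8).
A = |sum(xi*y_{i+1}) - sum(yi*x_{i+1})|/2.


sum(xi*y_{i+1}) = 8*6 + 5*(-1) - 8*(-5) - 6*(-8) + 3*1 = 134
sum(yi*x_{i+1}) = 1*5 + 6*(-8) - 1*(-6) - 5*3 - 8*8 = -116
Area = |134 + 116|/2 = 250/2 = 125.0000

125.0000 sq units


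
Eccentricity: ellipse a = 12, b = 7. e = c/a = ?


c = sqrt(144-49) = sqrt(95) = 9.7468
e = c/a = sqrt(95)/12 = 0.8122

e = 0.8122


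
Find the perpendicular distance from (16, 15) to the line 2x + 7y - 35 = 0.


|2*16 + 7*15 - 35| = |102| = 102
sqrt(4 + 49) = sqrt(53) = 7.2801
d = 102/sqrt(53) = 14.0108

14.0108


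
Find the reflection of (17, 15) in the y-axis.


Reflection rule for y-axis: (-x, y)
(17, 15) -> (-17, 15)

(-17, 15)


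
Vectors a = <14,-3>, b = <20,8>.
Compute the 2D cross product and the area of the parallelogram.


cross = 14*8 + 3*20 = 112 + 60 = 172
Parallelogram area = |172| = 172

cross = 172, parallelogram area = 172


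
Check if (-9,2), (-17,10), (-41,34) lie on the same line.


-9*(10-34) - 17*(34-2) - 41*(2-10)
= 216 - 544 + 328 = 0

Yes, collinear (determinant = 0)


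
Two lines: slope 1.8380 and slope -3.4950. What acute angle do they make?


m1-m2 = 5.333
1+m1*m2 = -5.42381
tan(theta) = |5.333/(-5.42381)| = 0.983257
theta = arctan(|5.333/(-5.42381)|) = 44.5163 degrees (acute angle)

44.5163 degrees


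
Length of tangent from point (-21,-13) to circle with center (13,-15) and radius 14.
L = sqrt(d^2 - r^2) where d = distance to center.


d = sqrt((-21-13)^2 + (-13+ 15)^2) = sqrt(1156+4) = 34.0588
L = sqrt(1160.0000 - 196) = sqrt(964.0000) = 31.0483

31.0483


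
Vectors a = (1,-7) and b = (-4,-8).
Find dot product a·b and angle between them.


a·b = 1*(-4) - 7*(-8) = -4 + 56 = 52
|a| = sqrt(1+49) = 7.0711
|b| = sqrt(16+64) = 8.9443
cos(theta) = 52/(sqrt(50)*sqrt(80)) = 52/sqrt(4000) = 0.822192
theta = arccos(52/sqrt(4000)) = 34.6952 degrees

a·b = 52, theta = 34.6952 deg


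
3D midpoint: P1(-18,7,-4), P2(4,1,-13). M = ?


Mx = (-18+4)/2 = -7.0000
My = (7+1)/2 = 4.0000
Mz = (-4- 13)/2 = -8.5000

M = (-7.0000, 4.0000, -8.5000)


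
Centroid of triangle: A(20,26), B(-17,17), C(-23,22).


Gx = (20- 17- 23)/3 = -20/3 = -6.6667
Gy = (26+17+22)/3 = 65/3 = 21.6667

G = (-6.6667, 21.6667)


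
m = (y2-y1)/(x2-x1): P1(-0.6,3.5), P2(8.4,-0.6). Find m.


dy = -0.6 - 3.5 = -4.1
dx = 8.4 + 0.6 = 9.0
m = -4.1/9.0 = -0.4556

m = -0.4556


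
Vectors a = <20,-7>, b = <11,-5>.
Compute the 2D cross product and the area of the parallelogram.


cross = 20*(-5) + 7*11 = -100 + 77 = -23
Parallelogram area = |-23| = 23

cross = -23, parallelogram area = 23


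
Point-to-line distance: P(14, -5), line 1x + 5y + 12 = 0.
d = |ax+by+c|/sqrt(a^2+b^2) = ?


|1*14 + 5*(-5) + 12| = |1| = 1
sqrt(1 + 25) = sqrt(26) = 5.0990
d = 1/sqrt(26) = 0.1961

0.1961


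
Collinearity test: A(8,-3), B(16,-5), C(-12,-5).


8*(-5+ 5) + 16*(-5+ 3) - 12*(-3+ 5)
= 0 - 32 - 24 = -56

No, not collinear (determinant = -56)


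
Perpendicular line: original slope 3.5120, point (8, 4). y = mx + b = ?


Perpendicular slope = -1/m1 = -1/3.5120 = -0.2847
b2 = y0 - m2*x0 = 4 + 8/3.5120 = 4 + 2.2779 = 6.2779

y = -0.2847x + 6.2779


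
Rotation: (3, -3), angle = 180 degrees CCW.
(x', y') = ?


cos(180) = -1, sin(180) = 0
x' = 3*(-1) + 3*0 = -3
y' = 3*0 - 3*(-1) = 3

(-3, 3)


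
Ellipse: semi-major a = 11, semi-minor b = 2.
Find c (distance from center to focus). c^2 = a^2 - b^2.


c^2 = 11^2 - 2^2 = 121 - 4 = 117
c = sqrt(117) = 10.8167

c = 10.8167


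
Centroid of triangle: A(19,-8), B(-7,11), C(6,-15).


Gx = (19- 7+6)/3 = 18/3 = 6.0000
Gy = (-8+11- 15)/3 = -12/3 = -4.0000

G = (6.0000, -4.0000)


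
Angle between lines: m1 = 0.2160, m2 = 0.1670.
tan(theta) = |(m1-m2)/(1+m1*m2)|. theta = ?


m1-m2 = 0.049
1+m1*m2 = 1.036072
tan(theta) = |0.049/1.036072| = 0.047294
theta = arctan(|0.049/1.036072|) = 2.7077 degrees (acute angle)

2.7077 degrees


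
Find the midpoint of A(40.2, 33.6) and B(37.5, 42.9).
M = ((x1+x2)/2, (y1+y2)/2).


Mx = (40.2 + 37.5)/2 = 77.7/2 = 38.8500
My = (33.6 + 42.9)/2 = 76.5/2 = 38.2500

(38.8500, 38.2500)


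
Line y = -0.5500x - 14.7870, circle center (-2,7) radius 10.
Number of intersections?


Substitute y = -0.5500x - 14.7870: (x+ 2)^2 + (-0.5500x- 14.7870-7)^2 = 100
Expand to Ax^2 + Bx + C = 0, where b-k = -21.787
A = 1+m^2 = 1.3025
B = 2(m(b-k) - h) = 2(-0.5500*(-21.787) + 2) = 27.9657
C = h^2 + (b-k)^2 - r^2 = 4 + 474.673369 - 100 = 378.673369
disc = B^2-4AC = 782.0804 - 1972.8883 = -1190.8079
disc < 0

0 intersection points


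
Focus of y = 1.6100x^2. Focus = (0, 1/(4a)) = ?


a = 1.6100
4a = 6.4400
focus = (0, 1/6.4400) = (0, 0.1553)

Focus = (0, 0.1553)


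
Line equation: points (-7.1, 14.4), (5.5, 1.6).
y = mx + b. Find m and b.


m = (-12.8)/(12.6) = -1.0159
b = y1 - m*x1 = 14.4 - (-12.8*(-7.1))/(12.6) = 14.4 - 7.2127 = 7.1873

y = -1.0159x + 7.1873


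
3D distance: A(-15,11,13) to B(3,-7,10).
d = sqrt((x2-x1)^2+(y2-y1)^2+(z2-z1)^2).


dx=18, dy=-18, dz=-3
d = sqrt(324+324+9) = sqrt(657) = 25.6320

25.6320


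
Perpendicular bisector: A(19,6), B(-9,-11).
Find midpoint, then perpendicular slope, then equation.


Midpoint = (5, -2.5)
Slope of AB = dy/dx = -17/(-28) = 0.6071
Perp slope = -dx/dy = -28/17 = -1.6471
b = My - (perp slope)*Mx = -2.5 + (-28*5)/(-17) = -2.5 + 8.2353 = 5.7353

y = -1.6471x + 5.7353


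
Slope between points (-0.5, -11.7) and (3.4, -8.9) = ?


dy = -8.9 + 11.7 = 2.8
dx = 3.4 + 0.5 = 3.9
m = 2.8/3.9 = 0.7179

m = 0.7179


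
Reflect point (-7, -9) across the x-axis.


Reflection rule for x-axis: (x, -y)
(-7, -9) -> (-7, 9)

(-7, 9)


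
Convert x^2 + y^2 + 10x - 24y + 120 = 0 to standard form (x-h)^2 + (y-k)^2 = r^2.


h = -D/2 = -10/2 = -5
k = -E/2 = 24/2 = 12
r^2 = h^2 + k^2 - F = 25 + 144 - 120 = 49
r = 7

Center (-5, 12), radius = 7


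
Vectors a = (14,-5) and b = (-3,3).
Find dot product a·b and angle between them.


a·b = 14*(-3) - 5*3 = -42 - 15 = -57
|a| = sqrt(196+25) = 14.8661
|b| = sqrt(9+9) = 4.2426
cos(theta) = -57/(sqrt(221)*sqrt(18)) = -57/sqrt(3978) = -0.903738
theta = arccos(-57/sqrt(3978)) = 154.6538 degrees

a·b = -57, theta = 154.6538 deg


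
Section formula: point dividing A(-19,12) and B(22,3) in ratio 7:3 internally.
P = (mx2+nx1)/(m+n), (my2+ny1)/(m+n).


Px = (7*22 + 3*(-19))/10 = 97/10 = 9.7000
Py = (7*3 + 3*12)/10 = 57/10 = 5.7000

P = (9.7000, 5.7000)


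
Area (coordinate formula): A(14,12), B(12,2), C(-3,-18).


14*(2+ 18) = 280
12*(-18-12) = -360
-3*(12-2) = -30
sum = -110
Area = |-110|/2 = 55.0000

55.0000 sq units


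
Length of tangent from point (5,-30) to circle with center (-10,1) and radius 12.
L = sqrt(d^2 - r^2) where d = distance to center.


d = sqrt((5+ 10)^2 + (-30-1)^2) = sqrt(225+961) = 34.4384
L = sqrt(1186.0000 - 144) = sqrt(1042.0000) = 32.2800

32.2800


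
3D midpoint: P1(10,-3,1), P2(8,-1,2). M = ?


Mx = (10+8)/2 = 9.0000
My = (-3- 1)/2 = -2.0000
Mz = (1+2)/2 = 1.5000

M = (9.0000, -2.0000, 1.5000)


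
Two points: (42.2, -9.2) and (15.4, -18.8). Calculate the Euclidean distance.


dx = 15.4 - 42.2 = -26.8
dy = -18.8 + 9.2 = -9.6
d = sqrt(718.24 + 92.16) = sqrt(810.4) = 28.4675

28.4675


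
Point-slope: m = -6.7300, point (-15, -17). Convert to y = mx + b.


y + 17 = -6.7300(x + 15)
y = -6.7300x - 17 + 6.7300*(-15)
y = -6.7300x - 117.9500

y = -6.7300x - 117.9500


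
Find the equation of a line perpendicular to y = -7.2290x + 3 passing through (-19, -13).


Perpendicular slope = -1/m1 = -1/(-7.2290) = 0.1383
b2 = y0 - m2*x0 = -13 - 19/(-7.2290) = -13 + 2.6283 = -10.3717

y = 0.1383x - 10.3717


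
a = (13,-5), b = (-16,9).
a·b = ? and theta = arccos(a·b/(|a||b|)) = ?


a·b = 13*(-16) - 5*9 = -208 - 45 = -253
|a| = sqrt(169+25) = 13.9284
|b| = sqrt(256+81) = 18.3576
cos(theta) = -253/(sqrt(194)*sqrt(337)) = -253/sqrt(65378) = -0.989475
theta = arccos(-253/sqrt(65378)) = 171.6798 degrees

a·b = -253, theta = 171.6798 deg


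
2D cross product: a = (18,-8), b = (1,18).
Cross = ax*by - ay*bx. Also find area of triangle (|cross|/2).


cross = 18*18 + 8*1 = 324 + 8 = 332
Triangle area = |332|/2 = 332/2 = 166.0000

cross = 332, triangle area = 166.0000


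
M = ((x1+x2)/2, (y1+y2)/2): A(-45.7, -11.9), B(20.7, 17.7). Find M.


Mx = (-45.7 + 20.7)/2 = -25/2 = -12.5000
My = (-11.9 + 17.7)/2 = 5.8/2 = 2.9000

(-12.5000, 2.9000)


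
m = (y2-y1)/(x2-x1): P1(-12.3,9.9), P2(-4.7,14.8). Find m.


dy = 14.8 - 9.9 = 4.9
dx = -4.7 + 12.3 = 7.6
m = 4.9/7.6 = 0.6447

m = 0.6447


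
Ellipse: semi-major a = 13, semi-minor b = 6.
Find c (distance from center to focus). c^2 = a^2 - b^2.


c^2 = 13^2 - 6^2 = 169 - 36 = 133
c = sqrt(133) = 11.5326

c = 11.5326


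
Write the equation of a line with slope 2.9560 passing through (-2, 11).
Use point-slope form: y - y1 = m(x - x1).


y - 11 = 2.9560(x + 2)
y = 2.9560x + 11 - 2.9560*(-2)
y = 2.9560x + 16.9120

y = 2.9560x + 16.9120


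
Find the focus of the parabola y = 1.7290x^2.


a = 1.7290
4a = 6.9160
focus = (0, 1/6.9160) = (0, 0.1446)

Focus = (0, 0.1446)


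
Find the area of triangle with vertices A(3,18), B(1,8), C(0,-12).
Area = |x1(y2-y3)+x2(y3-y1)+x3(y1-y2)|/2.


3*(8+ 12) = 60
1*(-12-18) = -30
0*(18-8) = 0
sum = 30
Area = |30|/2 = 15.0000

15.0000 sq units


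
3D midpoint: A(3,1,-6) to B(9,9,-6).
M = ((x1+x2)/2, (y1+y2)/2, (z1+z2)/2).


Mx = (3+9)/2 = 6.0000
My = (1+9)/2 = 5.0000
Mz = (-6- 6)/2 = -6.0000

M = (6.0000, 5.0000, -6.0000)


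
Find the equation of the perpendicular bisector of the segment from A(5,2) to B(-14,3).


Midpoint = (-4.5, 2.5)
Slope of AB = dy/dx = 1/(-19) = -0.0526
Perp slope = -dx/dy = 19/1 = 19.0000
b = My - (perp slope)*Mx = 2.5 + (-19*(-4.5))/1 = 2.5 + 85.5000 = 88.0000

y = 19.0000x + 88.0000


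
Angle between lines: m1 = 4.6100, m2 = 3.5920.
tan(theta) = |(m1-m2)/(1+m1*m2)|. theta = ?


m1-m2 = 1.018
1+m1*m2 = 17.55912
tan(theta) = |1.018/17.55912| = 0.057976
theta = arctan(|1.018/17.55912|) = 3.3180 degrees (acute angle)

3.3180 degrees


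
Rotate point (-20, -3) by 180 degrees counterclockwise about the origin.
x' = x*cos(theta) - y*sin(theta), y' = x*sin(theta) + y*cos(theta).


cos(180) = -1, sin(180) = 0
x' = -20*(-1) + 3*0 = 20
y' = -20*0 - 3*(-1) = 3

(20, 3)


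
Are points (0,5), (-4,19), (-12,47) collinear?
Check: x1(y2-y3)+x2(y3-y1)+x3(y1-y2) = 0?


0*(19-47) - 4*(47-5) - 12*(5-19)
= 0 - 168 + 168 = 0

Yes, collinear (determinant = 0)


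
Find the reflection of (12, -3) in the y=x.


Reflection rule for y=x: (y, x)
(12, -3) -> (-3, 12)

(-3, 12)


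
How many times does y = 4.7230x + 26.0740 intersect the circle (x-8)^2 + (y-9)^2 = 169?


Substitute y = 4.7230x + 26.0740: (x-8)^2 + (4.7230x+26.0740-9)^2 = 169
Expand to Ax^2 + Bx + C = 0, where b-k = 17.074
A = 1+m^2 = 23.306729
B = 2(m(b-k) - h) = 2(4.7230*17.074 - 8) = 145.281004
C = h^2 + (b-k)^2 - r^2 = 64 + 291.521476 - 169 = 186.521476
disc = B^2-4AC = 21106.5701 - 17388.8220 = 3717.7481
disc > 0

2 intersection points


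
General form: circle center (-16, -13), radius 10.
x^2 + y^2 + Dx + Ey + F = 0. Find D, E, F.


(x+ 16)^2 + (y+ 13)^2 = 10^2
D = -2h = 32, E = -2k = 26
F = h^2+k^2-r^2 = 256+169-100 = 325

D = 32, E = 26, F = 325


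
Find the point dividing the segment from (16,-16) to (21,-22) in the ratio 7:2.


Px = (7*21 + 2*16)/9 = 179/9 = 19.8889
Py = (7*(-22) + 2*(-16))/9 = -186/9 = -20.6667

P = (19.8889, -20.6667)


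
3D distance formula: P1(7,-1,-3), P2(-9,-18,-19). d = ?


dx=-16, dy=-17, dz=-16
d = sqrt(256+289+256) = sqrt(801) = 28.3019

28.3019


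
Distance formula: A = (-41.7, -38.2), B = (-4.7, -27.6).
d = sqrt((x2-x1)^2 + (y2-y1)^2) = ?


dx = -4.7 + 41.7 = 37.0
dy = -27.6 + 38.2 = 10.6
d = sqrt(1369.0 + 112.36) = sqrt(1481.36) = 38.4884

38.4884


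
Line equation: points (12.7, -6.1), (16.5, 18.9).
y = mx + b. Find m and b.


m = (25.0)/(3.8) = 6.5789
b = y1 - m*x1 = -6.1 - (25.0*12.7)/(3.8) = -6.1 - 83.5526 = -89.6526

y = 6.5789x - 89.6526


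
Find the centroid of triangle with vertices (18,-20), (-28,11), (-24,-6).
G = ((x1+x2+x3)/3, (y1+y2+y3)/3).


Gx = (18- 28- 24)/3 = -34/3 = -11.3333
Gy = (-20+11- 6)/3 = -15/3 = -5.0000

G = (-11.3333, -5.0000)


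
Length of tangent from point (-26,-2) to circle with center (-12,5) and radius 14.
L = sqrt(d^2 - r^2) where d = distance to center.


d = sqrt((-26+ 12)^2 + (-2-5)^2) = sqrt(196+49) = 15.6525
L = sqrt(245.0000 - 196) = sqrt(49.0000) = 7.0000

7.0000


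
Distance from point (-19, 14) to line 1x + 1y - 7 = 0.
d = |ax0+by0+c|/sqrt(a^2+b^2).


|1*(-19) + 1*14 - 7| = |-12| = 12
sqrt(1 + 1) = sqrt(2) = 1.4142
d = 12/sqrt(2) = 8.4853

8.4853


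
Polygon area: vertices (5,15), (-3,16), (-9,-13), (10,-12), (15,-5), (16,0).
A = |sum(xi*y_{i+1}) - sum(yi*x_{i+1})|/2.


sum(xi*y_{i+1}) = 5*16 - 3*(-13) - 9*(-12) + 10*(-5) + 15*0 + 16*15 = 417
sum(yi*x_{i+1}) = 15*(-3) + 16*(-9) - 13*10 - 12*15 - 5*16 + 0*5 = -579
Area = |417 + 579|/2 = 996/2 = 498.0000

498.0000 sq units


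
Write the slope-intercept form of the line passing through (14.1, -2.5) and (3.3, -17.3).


m = (-14.8)/(-10.8) = 1.3704
b = y1 - m*x1 = -2.5 - (-14.8*14.1)/(-10.8) = -2.5 - 19.3222 = -21.8222

y = 1.3704x - 21.8222


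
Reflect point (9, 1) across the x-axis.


Reflection rule for x-axis: (x, -y)
(9, 1) -> (9, -1)

(9, -1)


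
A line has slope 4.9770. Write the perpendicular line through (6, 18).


Perpendicular slope = -1/m1 = -1/4.9770 = -0.2009
b2 = y0 - m2*x0 = 18 + 6/4.9770 = 18 + 1.2055 = 19.2055

y = -0.2009x + 19.2055


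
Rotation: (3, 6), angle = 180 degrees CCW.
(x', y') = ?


cos(180) = -1, sin(180) = 0
x' = 3*(-1) - 6*0 = -3
y' = 3*0 + 6*(-1) = -6

(-3, -6)


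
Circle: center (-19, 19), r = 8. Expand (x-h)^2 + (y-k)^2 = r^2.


(x+ 19)^2 + (y-19)^2 = 8^2
D = -2h = 38, E = -2k = -38
F = h^2+k^2-r^2 = 361+361-64 = 658

x^2 + y^2 + 38x - 38y + 658 = 0


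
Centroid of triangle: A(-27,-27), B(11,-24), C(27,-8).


Gx = (-27+11+27)/3 = 11/3 = 3.6667
Gy = (-27- 24- 8)/3 = -59/3 = -19.6667

G = (3.6667, -19.6667)


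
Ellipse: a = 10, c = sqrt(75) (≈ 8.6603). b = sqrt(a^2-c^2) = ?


b^2 = 10^2 - (sqrt(75))^2 = 100 - 75 = 25
b = sqrt(25) = 5

b = 5


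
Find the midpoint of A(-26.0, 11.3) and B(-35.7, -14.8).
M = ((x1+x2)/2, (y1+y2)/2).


Mx = (-26.0 - 35.7)/2 = -61.7/2 = -30.8500
My = (11.3 - 14.8)/2 = -3.5/2 = -1.7500

(-30.8500, -1.7500)


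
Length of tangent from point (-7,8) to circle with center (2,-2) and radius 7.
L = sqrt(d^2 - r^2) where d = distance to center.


d = sqrt((-7-2)^2 + (8+ 2)^2) = sqrt(81+100) = 13.4536
L = sqrt(181.0000 - 49) = sqrt(132.0000) = 11.4891

11.4891


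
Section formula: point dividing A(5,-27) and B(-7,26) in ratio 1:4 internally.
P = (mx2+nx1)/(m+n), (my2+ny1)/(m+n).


Px = (1*(-7) + 4*5)/5 = 13/5 = 2.6000
Py = (1*26 + 4*(-27))/5 = -82/5 = -16.4000

P = (2.6000, -16.4000)


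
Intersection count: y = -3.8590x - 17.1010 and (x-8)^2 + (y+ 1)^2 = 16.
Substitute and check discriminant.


Substitute y = -3.8590x - 17.1010: (x-8)^2 + (-3.8590x- 17.1010+ 1)^2 = 16
Expand to Ax^2 + Bx + C = 0, where b-k = -16.101
A = 1+m^2 = 15.891881
B = 2(m(b-k) - h) = 2(-3.8590*(-16.101) - 8) = 108.267518
C = h^2 + (b-k)^2 - r^2 = 64 + 259.242201 - 16 = 307.242201
disc = B^2-4AC = 11721.8555 - 19530.6260 = -7808.7705
disc < 0

0 intersection points


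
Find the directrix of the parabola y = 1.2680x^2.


a = 1.2680
1/(4a) = 0.1972
directrix: y = -0.1972 = -0.1972

y = -0.1972


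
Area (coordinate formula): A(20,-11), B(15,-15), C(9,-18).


20*(-15+ 18) = 60
15*(-18+ 11) = -105
9*(-11+ 15) = 36
sum = -9
Area = |-9|/2 = 4.5000

4.5000 sq units


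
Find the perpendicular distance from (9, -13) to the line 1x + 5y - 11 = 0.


|1*9 + 5*(-13) - 11| = |-67| = 67
sqrt(1 + 25) = sqrt(26) = 5.0990
d = 67/sqrt(26) = 13.1398

13.1398


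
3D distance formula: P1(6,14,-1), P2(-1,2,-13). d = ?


dx=-7, dy=-12, dz=-12
d = sqrt(49+144+144) = sqrt(337) = 18.3576

18.3576


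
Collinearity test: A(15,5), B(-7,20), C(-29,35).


15*(20-35) - 7*(35-5) - 29*(5-20)
= -225 - 210 + 435 = 0

Yes, collinear (determinant = 0)


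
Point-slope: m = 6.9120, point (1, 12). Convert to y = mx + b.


y - 12 = 6.9120(x - 1)
y = 6.9120x + 12 - 6.9120*1
y = 6.9120x + 5.0880

y = 6.9120x + 5.0880


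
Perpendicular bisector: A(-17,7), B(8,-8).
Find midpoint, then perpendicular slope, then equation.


Midpoint = (-4.5, -0.5)
Slope of AB = dy/dx = -15/25 = -0.6000
Perp slope = -dx/dy = 25/15 = 1.6667
b = My - (perp slope)*Mx = -0.5 + (25*(-4.5))/(-15) = -0.5 + 7.5000 = 7.0000

y = 1.6667x + 7.0000


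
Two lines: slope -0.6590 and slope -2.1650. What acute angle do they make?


m1-m2 = 1.506
1+m1*m2 = 2.426735
tan(theta) = |1.506/2.426735| = 0.620587
theta = arctan(|1.506/2.426735|) = 31.8232 degrees (acute angle)

31.8232 degrees


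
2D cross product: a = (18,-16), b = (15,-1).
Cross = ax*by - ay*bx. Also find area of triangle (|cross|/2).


cross = 18*(-1) + 16*15 = -18 + 240 = 222
Triangle area = |222|/2 = 222/2 = 111.0000

cross = 222, triangle area = 111.0000


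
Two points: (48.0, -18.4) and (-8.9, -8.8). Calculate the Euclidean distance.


dx = -8.9 - 48.0 = -56.9
dy = -8.8 + 18.4 = 9.6
d = sqrt(3237.61 + 92.16) = sqrt(3329.77) = 57.7042

57.7042


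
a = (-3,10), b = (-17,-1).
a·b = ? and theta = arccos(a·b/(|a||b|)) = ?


a·b = -3*(-17) + 10*(-1) = 51 - 10 = 41
|a| = sqrt(9+100) = 10.4403
|b| = sqrt(289+1) = 17.0294
cos(theta) = 41/(sqrt(109)*sqrt(290)) = 41/sqrt(31610) = 0.230607
theta = arccos(41/sqrt(31610)) = 76.6672 degrees

a·b = 41, theta = 76.6672 deg


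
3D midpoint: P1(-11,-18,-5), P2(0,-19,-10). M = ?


Mx = (-11+0)/2 = -5.5000
My = (-18- 19)/2 = -18.5000
Mz = (-5- 10)/2 = -7.5000

M = (-5.5000, -18.5000, -7.5000)
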